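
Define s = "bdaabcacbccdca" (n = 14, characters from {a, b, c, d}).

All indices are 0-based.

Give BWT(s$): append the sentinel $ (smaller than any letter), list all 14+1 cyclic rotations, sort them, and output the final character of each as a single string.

acdacac$dbabcbc

rank  rotation         last
    0  $bdaabcacbccdca  a
    1  a$bdaabcacbccdc  c
    2  aabcacbccdca$bd  d
    3  abcacbccdca$bda  a
    4  acbccdca$bdaabc  c
    5  bcacbccdca$bdaa  a
    6  bccdca$bdaabcac  c
    7  bdaabcacbccdca$  $
    8  ca$bdaabcacbccd  d
    9  cacbccdca$bdaab  b
   10  cbccdca$bdaabca  a
   11  ccdca$bdaabcacb  b
   12  cdca$bdaabcacbc  c
   13  daabcacbccdca$b  b
   14  dca$bdaabcacbcc  c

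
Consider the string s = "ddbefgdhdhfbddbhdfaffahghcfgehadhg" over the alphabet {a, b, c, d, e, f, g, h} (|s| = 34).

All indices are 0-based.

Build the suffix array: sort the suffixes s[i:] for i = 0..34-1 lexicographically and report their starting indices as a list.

[30, 18, 21, 11, 2, 14, 25, 1, 13, 0, 12, 16, 6, 8, 31, 3, 28, 17, 20, 10, 19, 4, 26, 33, 5, 27, 23, 29, 24, 15, 7, 9, 32, 22]

rank→(start, suffix):
  0 → (30, 'adhg')
  1 → (18, 'affahghcfgehadhg')
  2 → (21, 'ahghcfgehadhg')
  3 → (11, 'bddbhdfaffahghcfgehadhg')
  4 → (2, 'befgdhdhfbddbhdfaffahghcfgehadhg')
  5 → (14, 'bhdfaffahghcfgehadhg')
  6 → (25, 'cfgehadhg')
  7 → (1, 'dbefgdhdhfbddbhdfaffahghcfgehadhg')
  8 → (13, 'dbhdfaffahghcfgehadhg')
  9 → (0, 'ddbefgdhdhfbddbhdfaffahghcfgehadhg')
  10 → (12, 'ddbhdfaffahghcfgehadhg')
  11 → (16, 'dfaffahghcfgehadhg')
  12 → (6, 'dhdhfbddbhdfaffahghcfgehadhg')
  13 → (8, 'dhfbddbhdfaffahghcfgehadhg')
  14 → (31, 'dhg')
  15 → (3, 'efgdhdhfbddbhdfaffahghcfgehadhg')
  16 → (28, 'ehadhg')
  17 → (17, 'faffahghcfgehadhg')
  18 → (20, 'fahghcfgehadhg')
  19 → (10, 'fbddbhdfaffahghcfgehadhg')
  20 → (19, 'ffahghcfgehadhg')
  21 → (4, 'fgdhdhfbddbhdfaffahghcfgehadhg')
  22 → (26, 'fgehadhg')
  23 → (33, 'g')
  24 → (5, 'gdhdhfbddbhdfaffahghcfgehadhg')
  25 → (27, 'gehadhg')
  26 → (23, 'ghcfgehadhg')
  27 → (29, 'hadhg')
  28 → (24, 'hcfgehadhg')
  29 → (15, 'hdfaffahghcfgehadhg')
  30 → (7, 'hdhfbddbhdfaffahghcfgehadhg')
  31 → (9, 'hfbddbhdfaffahghcfgehadhg')
  32 → (32, 'hg')
  33 → (22, 'hghcfgehadhg')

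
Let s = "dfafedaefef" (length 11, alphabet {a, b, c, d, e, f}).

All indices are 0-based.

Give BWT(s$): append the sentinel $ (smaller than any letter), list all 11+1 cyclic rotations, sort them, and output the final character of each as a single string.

fdfe$ffaedae

rank  rotation      last
    0  $dfafedaefef  f
    1  aefef$dfafed  d
    2  afedaefef$df  f
    3  daefef$dfafe  e
    4  dfafedaefef$  $
    5  edaefef$dfaf  f
    6  ef$dfafedaef  f
    7  efef$dfafeda  a
    8  f$dfafedaefe  e
    9  fafedaefef$d  d
   10  fedaefef$dfa  a
   11  fef$dfafedae  e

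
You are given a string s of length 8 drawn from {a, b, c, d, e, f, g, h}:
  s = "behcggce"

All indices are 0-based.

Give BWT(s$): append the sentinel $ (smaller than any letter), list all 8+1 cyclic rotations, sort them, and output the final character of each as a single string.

rank  rotation   last
    0  $behcggce  e
    1  behcggce$  $
    2  ce$behcgg  g
    3  cggce$beh  h
    4  e$behcggc  c
    5  ehcggce$b  b
    6  gce$behcg  g
    7  ggce$behc  c
    8  hcggce$be  e

e$ghcbgce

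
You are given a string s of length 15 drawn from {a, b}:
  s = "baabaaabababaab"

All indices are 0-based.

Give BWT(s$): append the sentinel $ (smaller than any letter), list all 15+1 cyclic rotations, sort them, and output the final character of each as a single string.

rank  rotation          last
    0  $baabaaabababaab  b
    1  aaabababaab$baab  b
    2  aab$baabaaababab  b
    3  aabaaabababaab$b  b
    4  aabababaab$baaba  a
    5  ab$baabaaabababa  a
    6  abaaabababaab$ba  a
    7  abaab$baabaaabab  b
    8  ababaab$baabaaab  b
    9  abababaab$baabaa  a
   10  b$baabaaabababaa  a
   11  baaabababaab$baa  a
   12  baab$baabaaababa  a
   13  baabaaabababaab$  $
   14  babaab$baabaaaba  a
   15  bababaab$baabaaa  a

bbbbaaabbaaaa$aa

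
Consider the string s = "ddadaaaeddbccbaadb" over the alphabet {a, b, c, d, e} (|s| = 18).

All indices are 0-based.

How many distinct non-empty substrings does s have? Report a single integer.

rank | idx | suffix
   0 |   4 | aaaeddbccbaadb
   1 |  14 | aadb
   2 |   5 | aaeddbccbaadb
   3 |   2 | adaaaeddbccbaadb
   4 |  15 | adb
   5 |   6 | aeddbccbaadb
   6 |  17 | b
   7 |  13 | baadb
   8 |  10 | bccbaadb
   9 |  12 | cbaadb
  10 |  11 | ccbaadb
  11 |   3 | daaaeddbccbaadb
  12 |   1 | dadaaaeddbccbaadb
  13 |  16 | db
  14 |   9 | dbccbaadb
  15 |   0 | ddadaaaeddbccbaadb
  16 |   8 | ddbccbaadb
  17 |   7 | eddbccbaadb

SA = [4, 14, 5, 2, 15, 6, 17, 13, 10, 12, 11, 3, 1, 16, 9, 0, 8, 7]
i: (SA[i-1],SA[i]) lcp shared
  1: (4,14) 2 'aa'
  2: (14,5) 2 'aa'
  3: (5,2) 1 'a'
  4: (2,15) 2 'ad'
  5: (15,6) 1 'a'
  6: (6,17) 0 ''
  7: (17,13) 1 'b'
  8: (13,10) 1 'b'
  9: (10,12) 0 ''
  10: (12,11) 1 'c'
  11: (11,3) 0 ''
  12: (3,1) 2 'da'
  13: (1,16) 1 'd'
  14: (16,9) 2 'db'
  15: (9,0) 1 'd'
  16: (0,8) 2 'dd'
  17: (8,7) 0 ''

n(n+1)/2 = 18·19/2 = 171
Σ LCP = 0 + 2 + 2 + 1 + 2 + 1 + 0 + 1 + 1 + 0 + 1 + 0 + 2 + 1 + 2 + 1 + 2 + 0 = 19
distinct = 171 − 19 = 152

152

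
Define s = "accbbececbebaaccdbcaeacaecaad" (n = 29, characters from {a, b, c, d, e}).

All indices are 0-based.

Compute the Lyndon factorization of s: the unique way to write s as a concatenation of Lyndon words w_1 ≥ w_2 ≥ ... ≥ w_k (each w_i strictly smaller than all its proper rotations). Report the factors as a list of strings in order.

["accbbececbeb", "aaccdbcaeacaecaad"]

emit factor 1: 'accbbececbeb' (i=0, period=12)
emit factor 2: 'aaccdbcaeacaecaad' (i=12, period=17)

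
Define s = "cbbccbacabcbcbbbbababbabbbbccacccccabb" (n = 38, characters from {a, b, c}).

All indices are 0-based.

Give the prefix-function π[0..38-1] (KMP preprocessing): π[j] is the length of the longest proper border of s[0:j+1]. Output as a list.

π[0] = 0
j=1 s[j]='b': π[1]=0 (border '')
j=2 s[j]='b': π[2]=0 (border '')
j=3 s[j]='c': π[3]=1 (border 'c')
j=4 s[j]='c': k: 1→0; π[4]=1 (border 'c')
j=5 s[j]='b': π[5]=2 (border 'cb')
j=6 s[j]='a': k: 2→0; π[6]=0 (border '')
j=7 s[j]='c': π[7]=1 (border 'c')
j=8 s[j]='a': k: 1→0; π[8]=0 (border '')
j=9 s[j]='b': π[9]=0 (border '')
j=10 s[j]='c': π[10]=1 (border 'c')
j=11 s[j]='b': π[11]=2 (border 'cb')
j=12 s[j]='c': k: 2→0; π[12]=1 (border 'c')
j=13 s[j]='b': π[13]=2 (border 'cb')
j=14 s[j]='b': π[14]=3 (border 'cbb')
j=15 s[j]='b': k: 3→0; π[15]=0 (border '')
j=16 s[j]='b': π[16]=0 (border '')
j=17 s[j]='a': π[17]=0 (border '')
j=18 s[j]='b': π[18]=0 (border '')
j=19 s[j]='a': π[19]=0 (border '')
j=20 s[j]='b': π[20]=0 (border '')
j=21 s[j]='b': π[21]=0 (border '')
j=22 s[j]='a': π[22]=0 (border '')
j=23 s[j]='b': π[23]=0 (border '')
j=24 s[j]='b': π[24]=0 (border '')
j=25 s[j]='b': π[25]=0 (border '')
j=26 s[j]='b': π[26]=0 (border '')
j=27 s[j]='c': π[27]=1 (border 'c')
j=28 s[j]='c': k: 1→0; π[28]=1 (border 'c')
j=29 s[j]='a': k: 1→0; π[29]=0 (border '')
j=30 s[j]='c': π[30]=1 (border 'c')
j=31 s[j]='c': k: 1→0; π[31]=1 (border 'c')
j=32 s[j]='c': k: 1→0; π[32]=1 (border 'c')
j=33 s[j]='c': k: 1→0; π[33]=1 (border 'c')
j=34 s[j]='c': k: 1→0; π[34]=1 (border 'c')
j=35 s[j]='a': k: 1→0; π[35]=0 (border '')
j=36 s[j]='b': π[36]=0 (border '')
j=37 s[j]='b': π[37]=0 (border '')

[0, 0, 0, 1, 1, 2, 0, 1, 0, 0, 1, 2, 1, 2, 3, 0, 0, 0, 0, 0, 0, 0, 0, 0, 0, 0, 0, 1, 1, 0, 1, 1, 1, 1, 1, 0, 0, 0]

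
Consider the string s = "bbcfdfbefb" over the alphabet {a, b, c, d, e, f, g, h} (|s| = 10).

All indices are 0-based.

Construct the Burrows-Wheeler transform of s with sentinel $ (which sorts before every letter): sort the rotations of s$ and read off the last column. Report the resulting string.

bf$bfbfbedc

rank  rotation     last
    0  $bbcfdfbefb  b
    1  b$bbcfdfbef  f
    2  bbcfdfbefb$  $
    3  bcfdfbefb$b  b
    4  befb$bbcfdf  f
    5  cfdfbefb$bb  b
    6  dfbefb$bbcf  f
    7  efb$bbcfdfb  b
    8  fb$bbcfdfbe  e
    9  fbefb$bbcfd  d
   10  fdfbefb$bbc  c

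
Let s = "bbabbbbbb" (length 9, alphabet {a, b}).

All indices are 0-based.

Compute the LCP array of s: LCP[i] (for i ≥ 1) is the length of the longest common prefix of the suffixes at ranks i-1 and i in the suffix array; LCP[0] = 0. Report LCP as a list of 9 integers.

[0, 0, 1, 1, 2, 2, 3, 4, 5]

rank→(start, suffix):
  0 → (2, 'abbbbbb')
  1 → (8, 'b')
  2 → (1, 'babbbbbb')
  3 → (7, 'bb')
  4 → (0, 'bbabbbbbb')
  5 → (6, 'bbb')
  6 → (5, 'bbbb')
  7 → (4, 'bbbbb')
  8 → (3, 'bbbbbb')

SA = [2, 8, 1, 7, 0, 6, 5, 4, 3]
rank  pair      lcp
   1  s[2:],s[8:]  0  ''
   2  s[8:],s[1:]  1  'b'
   3  s[1:],s[7:]  1  'b'
   4  s[7:],s[0:]  2  'bb'
   5  s[0:],s[6:]  2  'bb'
   6  s[6:],s[5:]  3  'bbb'
   7  s[5:],s[4:]  4  'bbbb'
   8  s[4:],s[3:]  5  'bbbbb'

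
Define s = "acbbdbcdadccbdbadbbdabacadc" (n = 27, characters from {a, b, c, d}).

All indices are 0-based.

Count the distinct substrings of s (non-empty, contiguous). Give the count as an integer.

340

sorted suffixes:
  #0 SA[0]=20  'abacadc'
  #1 SA[1]=22  'acadc'
  #2 SA[2]=0  'acbbdbcdadccbdbadbbdabacadc'
  #3 SA[3]=15  'adbbdabacadc'
  #4 SA[4]=24  'adc'
  #5 SA[5]=8  'adccbdbadbbdabacadc'
  #6 SA[6]=21  'bacadc'
  #7 SA[7]=14  'badbbdabacadc'
  #8 SA[8]=17  'bbdabacadc'
  #9 SA[9]=2  'bbdbcdadccbdbadbbdabacadc'
  #10 SA[10]=5  'bcdadccbdbadbbdabacadc'
  #11 SA[11]=18  'bdabacadc'
  #12 SA[12]=12  'bdbadbbdabacadc'
  #13 SA[13]=3  'bdbcdadccbdbadbbdabacadc'
  #14 SA[14]=26  'c'
  #15 SA[15]=23  'cadc'
  #16 SA[16]=1  'cbbdbcdadccbdbadbbdabacadc'
  #17 SA[17]=11  'cbdbadbbdabacadc'
  #18 SA[18]=10  'ccbdbadbbdabacadc'
  #19 SA[19]=6  'cdadccbdbadbbdabacadc'
  #20 SA[20]=19  'dabacadc'
  #21 SA[21]=7  'dadccbdbadbbdabacadc'
  #22 SA[22]=13  'dbadbbdabacadc'
  #23 SA[23]=16  'dbbdabacadc'
  #24 SA[24]=4  'dbcdadccbdbadbbdabacadc'
  #25 SA[25]=25  'dc'
  #26 SA[26]=9  'dccbdbadbbdabacadc'

SA = [20, 22, 0, 15, 24, 8, 21, 14, 17, 2, 5, 18, 12, 3, 26, 23, 1, 11, 10, 6, 19, 7, 13, 16, 4, 25, 9]
i: (SA[i-1],SA[i]) lcp shared
  1: (20,22) 1 'a'
  2: (22,0) 2 'ac'
  3: (0,15) 1 'a'
  4: (15,24) 2 'ad'
  5: (24,8) 3 'adc'
  6: (8,21) 0 ''
  7: (21,14) 2 'ba'
  8: (14,17) 1 'b'
  9: (17,2) 3 'bbd'
  10: (2,5) 1 'b'
  11: (5,18) 1 'b'
  12: (18,12) 2 'bd'
  13: (12,3) 3 'bdb'
  14: (3,26) 0 ''
  15: (26,23) 1 'c'
  16: (23,1) 1 'c'
  17: (1,11) 2 'cb'
  18: (11,10) 1 'c'
  19: (10,6) 1 'c'
  20: (6,19) 0 ''
  21: (19,7) 2 'da'
  22: (7,13) 1 'd'
  23: (13,16) 2 'db'
  24: (16,4) 2 'db'
  25: (4,25) 1 'd'
  26: (25,9) 2 'dc'

n(n+1)/2 = 27·28/2 = 378
Σ LCP = 0 + 1 + 2 + 1 + 2 + 3 + 0 + 2 + 1 + 3 + 1 + 1 + 2 + 3 + 0 + 1 + 1 + 2 + 1 + 1 + 0 + 2 + 1 + 2 + 2 + 1 + 2 = 38
distinct = 378 − 38 = 340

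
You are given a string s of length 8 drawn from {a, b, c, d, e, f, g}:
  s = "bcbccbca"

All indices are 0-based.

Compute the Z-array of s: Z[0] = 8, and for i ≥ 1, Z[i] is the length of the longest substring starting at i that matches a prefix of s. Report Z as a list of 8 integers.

Z[0]=8
i=1: i≥r, start 0; Z[1]=0
i=2: i≥r, start 0; Z[2]=2 grow→box=[2,4)
i=3: min(r-i=1, Z[1]=0)=0; Z[3]=0
i=4: i≥r, start 0; Z[4]=0
i=5: i≥r, start 0; Z[5]=2 grow→box=[5,7)
i=6: min(r-i=1, Z[1]=0)=0; Z[6]=0
i=7: i≥r, start 0; Z[7]=0

[8, 0, 2, 0, 0, 2, 0, 0]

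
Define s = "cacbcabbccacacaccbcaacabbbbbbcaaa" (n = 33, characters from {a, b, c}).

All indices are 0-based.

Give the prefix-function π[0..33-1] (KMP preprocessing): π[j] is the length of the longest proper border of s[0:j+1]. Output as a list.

[0, 0, 1, 0, 1, 2, 0, 0, 1, 1, 2, 3, 2, 3, 2, 3, 1, 0, 1, 2, 0, 1, 2, 0, 0, 0, 0, 0, 0, 1, 2, 0, 0]

π[0] = 0
j=1 s[j]='a': π[1]=0 (border '')
j=2 s[j]='c': π[2]=1 (border 'c')
j=3 s[j]='b': k: 1→0; π[3]=0 (border '')
j=4 s[j]='c': π[4]=1 (border 'c')
j=5 s[j]='a': π[5]=2 (border 'ca')
j=6 s[j]='b': k: 2→0; π[6]=0 (border '')
j=7 s[j]='b': π[7]=0 (border '')
j=8 s[j]='c': π[8]=1 (border 'c')
j=9 s[j]='c': k: 1→0; π[9]=1 (border 'c')
j=10 s[j]='a': π[10]=2 (border 'ca')
j=11 s[j]='c': π[11]=3 (border 'cac')
j=12 s[j]='a': k: 3→1; π[12]=2 (border 'ca')
j=13 s[j]='c': π[13]=3 (border 'cac')
j=14 s[j]='a': k: 3→1; π[14]=2 (border 'ca')
j=15 s[j]='c': π[15]=3 (border 'cac')
j=16 s[j]='c': k: 3→1→0; π[16]=1 (border 'c')
j=17 s[j]='b': k: 1→0; π[17]=0 (border '')
j=18 s[j]='c': π[18]=1 (border 'c')
j=19 s[j]='a': π[19]=2 (border 'ca')
j=20 s[j]='a': k: 2→0; π[20]=0 (border '')
j=21 s[j]='c': π[21]=1 (border 'c')
j=22 s[j]='a': π[22]=2 (border 'ca')
j=23 s[j]='b': k: 2→0; π[23]=0 (border '')
j=24 s[j]='b': π[24]=0 (border '')
j=25 s[j]='b': π[25]=0 (border '')
j=26 s[j]='b': π[26]=0 (border '')
j=27 s[j]='b': π[27]=0 (border '')
j=28 s[j]='b': π[28]=0 (border '')
j=29 s[j]='c': π[29]=1 (border 'c')
j=30 s[j]='a': π[30]=2 (border 'ca')
j=31 s[j]='a': k: 2→0; π[31]=0 (border '')
j=32 s[j]='a': π[32]=0 (border '')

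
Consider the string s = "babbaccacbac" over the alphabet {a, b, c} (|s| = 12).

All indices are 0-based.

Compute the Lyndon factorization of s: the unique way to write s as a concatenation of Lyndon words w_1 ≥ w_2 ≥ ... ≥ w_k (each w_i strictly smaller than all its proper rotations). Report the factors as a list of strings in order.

["b", "abbaccacbac"]

emit factor 1: 'b' (i=0, period=1)
emit factor 2: 'abbaccacbac' (i=1, period=11)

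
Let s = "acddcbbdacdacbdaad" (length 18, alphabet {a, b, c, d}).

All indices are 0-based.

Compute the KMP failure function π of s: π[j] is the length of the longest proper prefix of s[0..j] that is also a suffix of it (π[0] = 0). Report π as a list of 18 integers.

[0, 0, 0, 0, 0, 0, 0, 0, 1, 2, 3, 1, 2, 0, 0, 1, 1, 0]

π[0] = 0
j=1 s[j]='c': π[1]=0 (border '')
j=2 s[j]='d': π[2]=0 (border '')
j=3 s[j]='d': π[3]=0 (border '')
j=4 s[j]='c': π[4]=0 (border '')
j=5 s[j]='b': π[5]=0 (border '')
j=6 s[j]='b': π[6]=0 (border '')
j=7 s[j]='d': π[7]=0 (border '')
j=8 s[j]='a': π[8]=1 (border 'a')
j=9 s[j]='c': π[9]=2 (border 'ac')
j=10 s[j]='d': π[10]=3 (border 'acd')
j=11 s[j]='a': k: 3→0; π[11]=1 (border 'a')
j=12 s[j]='c': π[12]=2 (border 'ac')
j=13 s[j]='b': k: 2→0; π[13]=0 (border '')
j=14 s[j]='d': π[14]=0 (border '')
j=15 s[j]='a': π[15]=1 (border 'a')
j=16 s[j]='a': k: 1→0; π[16]=1 (border 'a')
j=17 s[j]='d': k: 1→0; π[17]=0 (border '')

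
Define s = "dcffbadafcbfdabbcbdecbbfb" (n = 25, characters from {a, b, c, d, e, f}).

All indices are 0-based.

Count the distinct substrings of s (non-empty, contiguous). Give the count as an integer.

300

rank→(start, suffix):
  0 → (13, 'abbcbdecbbfb')
  1 → (5, 'adafcbfdabbcbdecbbfb')
  2 → (7, 'afcbfdabbcbdecbbfb')
  3 → (24, 'b')
  4 → (4, 'badafcbfdabbcbdecbbfb')
  5 → (14, 'bbcbdecbbfb')
  6 → (21, 'bbfb')
  7 → (15, 'bcbdecbbfb')
  8 → (17, 'bdecbbfb')
  9 → (22, 'bfb')
  10 → (10, 'bfdabbcbdecbbfb')
  11 → (20, 'cbbfb')
  12 → (16, 'cbdecbbfb')
  13 → (9, 'cbfdabbcbdecbbfb')
  14 → (1, 'cffbadafcbfdabbcbdecbbfb')
  15 → (12, 'dabbcbdecbbfb')
  16 → (6, 'dafcbfdabbcbdecbbfb')
  17 → (0, 'dcffbadafcbfdabbcbdecbbfb')
  18 → (18, 'decbbfb')
  19 → (19, 'ecbbfb')
  20 → (23, 'fb')
  21 → (3, 'fbadafcbfdabbcbdecbbfb')
  22 → (8, 'fcbfdabbcbdecbbfb')
  23 → (11, 'fdabbcbdecbbfb')
  24 → (2, 'ffbadafcbfdabbcbdecbbfb')

SA = [13, 5, 7, 24, 4, 14, 21, 15, 17, 22, 10, 20, 16, 9, 1, 12, 6, 0, 18, 19, 23, 3, 8, 11, 2]
rank  pair      lcp
   1  s[13:],s[5:]  1  'a'
   2  s[5:],s[7:]  1  'a'
   3  s[7:],s[24:]  0  ''
   4  s[24:],s[4:]  1  'b'
   5  s[4:],s[14:]  1  'b'
   6  s[14:],s[21:]  2  'bb'
   7  s[21:],s[15:]  1  'b'
   8  s[15:],s[17:]  1  'b'
   9  s[17:],s[22:]  1  'b'
  10  s[22:],s[10:]  2  'bf'
  11  s[10:],s[20:]  0  ''
  12  s[20:],s[16:]  2  'cb'
  13  s[16:],s[9:]  2  'cb'
  14  s[9:],s[1:]  1  'c'
  15  s[1:],s[12:]  0  ''
  16  s[12:],s[6:]  2  'da'
  17  s[6:],s[0:]  1  'd'
  18  s[0:],s[18:]  1  'd'
  19  s[18:],s[19:]  0  ''
  20  s[19:],s[23:]  0  ''
  21  s[23:],s[3:]  2  'fb'
  22  s[3:],s[8:]  1  'f'
  23  s[8:],s[11:]  1  'f'
  24  s[11:],s[2:]  1  'f'

n(n+1)/2 = 25·26/2 = 325
Σ LCP = 0 + 1 + 1 + 0 + 1 + 1 + 2 + 1 + 1 + 1 + 2 + 0 + 2 + 2 + 1 + 0 + 2 + 1 + 1 + 0 + 0 + 2 + 1 + 1 + 1 = 25
distinct = 325 − 25 = 300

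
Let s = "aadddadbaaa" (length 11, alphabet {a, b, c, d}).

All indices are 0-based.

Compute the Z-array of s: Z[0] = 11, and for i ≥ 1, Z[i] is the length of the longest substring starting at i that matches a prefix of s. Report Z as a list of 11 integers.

[11, 1, 0, 0, 0, 1, 0, 0, 2, 2, 1]

Z[0]=11
i=1: i≥r, start 0; Z[1]=1 scan→box=[1,2)
i=2: i≥r, start 0; Z[2]=0
i=3: i≥r, start 0; Z[3]=0
i=4: i≥r, start 0; Z[4]=0
i=5: i≥r, start 0; Z[5]=1 scan→box=[5,6)
i=6: i≥r, start 0; Z[6]=0
i=7: i≥r, start 0; Z[7]=0
i=8: i≥r, start 0; Z[8]=2 scan→box=[8,10)
i=9: min(r-i=1, Z[1]=1)=1; Z[9]=2 scan→box=[9,11)
i=10: min(r-i=1, Z[1]=1)=1; Z[10]=1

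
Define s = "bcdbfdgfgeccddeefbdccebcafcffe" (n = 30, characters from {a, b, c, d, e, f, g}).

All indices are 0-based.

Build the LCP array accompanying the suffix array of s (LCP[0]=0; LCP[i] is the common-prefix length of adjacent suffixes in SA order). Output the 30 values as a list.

[0, 0, 2, 1, 1, 0, 1, 2, 1, 2, 1, 1, 0, 1, 1, 1, 1, 0, 1, 1, 1, 1, 0, 1, 1, 1, 1, 1, 0, 1]

rank | idx | suffix
   0 |  24 | afcffe
   1 |  22 | bcafcffe
   2 |   0 | bcdbfdgfgeccddeefbdccebcafcffe
   3 |  17 | bdccebcafcffe
   4 |   3 | bfdgfgeccddeefbdccebcafcffe
   5 |  23 | cafcffe
   6 |  10 | ccddeefbdccebcafcffe
   7 |  19 | ccebcafcffe
   8 |   1 | cdbfdgfgeccddeefbdccebcafcffe
   9 |  11 | cddeefbdccebcafcffe
  10 |  20 | cebcafcffe
  11 |  26 | cffe
  12 |   2 | dbfdgfgeccddeefbdccebcafcffe
  13 |  18 | dccebcafcffe
  14 |  12 | ddeefbdccebcafcffe
  15 |  13 | deefbdccebcafcffe
  16 |   5 | dgfgeccddeefbdccebcafcffe
  17 |  29 | e
  18 |  21 | ebcafcffe
  19 |   9 | eccddeefbdccebcafcffe
  20 |  14 | eefbdccebcafcffe
  21 |  15 | efbdccebcafcffe
  22 |  16 | fbdccebcafcffe
  23 |  25 | fcffe
  24 |   4 | fdgfgeccddeefbdccebcafcffe
  25 |  28 | fe
  26 |  27 | ffe
  27 |   7 | fgeccddeefbdccebcafcffe
  28 |   8 | geccddeefbdccebcafcffe
  29 |   6 | gfgeccddeefbdccebcafcffe

SA = [24, 22, 0, 17, 3, 23, 10, 19, 1, 11, 20, 26, 2, 18, 12, 13, 5, 29, 21, 9, 14, 15, 16, 25, 4, 28, 27, 7, 8, 6]
i: (SA[i-1],SA[i]) lcp shared
  1: (24,22) 0 ''
  2: (22,0) 2 'bc'
  3: (0,17) 1 'b'
  4: (17,3) 1 'b'
  5: (3,23) 0 ''
  6: (23,10) 1 'c'
  7: (10,19) 2 'cc'
  8: (19,1) 1 'c'
  9: (1,11) 2 'cd'
  10: (11,20) 1 'c'
  11: (20,26) 1 'c'
  12: (26,2) 0 ''
  13: (2,18) 1 'd'
  14: (18,12) 1 'd'
  15: (12,13) 1 'd'
  16: (13,5) 1 'd'
  17: (5,29) 0 ''
  18: (29,21) 1 'e'
  19: (21,9) 1 'e'
  20: (9,14) 1 'e'
  21: (14,15) 1 'e'
  22: (15,16) 0 ''
  23: (16,25) 1 'f'
  24: (25,4) 1 'f'
  25: (4,28) 1 'f'
  26: (28,27) 1 'f'
  27: (27,7) 1 'f'
  28: (7,8) 0 ''
  29: (8,6) 1 'g'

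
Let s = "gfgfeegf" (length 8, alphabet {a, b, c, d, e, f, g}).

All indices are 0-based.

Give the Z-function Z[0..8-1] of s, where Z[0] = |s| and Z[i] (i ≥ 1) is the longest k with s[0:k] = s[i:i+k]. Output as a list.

[8, 0, 2, 0, 0, 0, 2, 0]

Z[0]=8
i=1: outside box; Z[1]=0
i=2: outside box; Z[2]=2 grow→box=[2,4)
i=3: min(r-i=1, Z[1]=0)=0; Z[3]=0
i=4: outside box; Z[4]=0
i=5: outside box; Z[5]=0
i=6: outside box; Z[6]=2 grow→box=[6,8)
i=7: min(r-i=1, Z[1]=0)=0; Z[7]=0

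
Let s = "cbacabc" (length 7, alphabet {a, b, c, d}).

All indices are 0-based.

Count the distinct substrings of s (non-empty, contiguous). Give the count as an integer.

rank→(start, suffix):
  0 → (4, 'abc')
  1 → (2, 'acabc')
  2 → (1, 'bacabc')
  3 → (5, 'bc')
  4 → (6, 'c')
  5 → (3, 'cabc')
  6 → (0, 'cbacabc')

SA = [4, 2, 1, 5, 6, 3, 0]
[i] adj suffixes → lcp
  [1] 4/2 → 1 ('a')
  [2] 2/1 → 0 ('')
  [3] 1/5 → 1 ('b')
  [4] 5/6 → 0 ('')
  [5] 6/3 → 1 ('c')
  [6] 3/0 → 1 ('c')

n(n+1)/2 = 7·8/2 = 28
Σ LCP = 0 + 1 + 0 + 1 + 0 + 1 + 1 = 4
distinct = 28 − 4 = 24

24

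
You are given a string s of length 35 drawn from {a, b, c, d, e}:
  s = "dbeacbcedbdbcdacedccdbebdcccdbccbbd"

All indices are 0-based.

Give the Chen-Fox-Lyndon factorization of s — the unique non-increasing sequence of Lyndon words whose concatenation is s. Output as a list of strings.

emit factor 1: 'd' (i=0, period=1)
emit factor 2: 'be' (i=1, period=2)
emit factor 3: 'acbcedbdbcdacedccdbebdcccdbccbbd' (i=3, period=32)

["d", "be", "acbcedbdbcdacedccdbebdcccdbccbbd"]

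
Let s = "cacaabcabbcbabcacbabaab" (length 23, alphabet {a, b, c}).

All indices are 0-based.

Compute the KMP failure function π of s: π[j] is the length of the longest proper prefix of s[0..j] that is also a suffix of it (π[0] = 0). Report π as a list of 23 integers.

π[0] = 0
j=1 s[j]='a': π[1]=0 (border '')
j=2 s[j]='c': π[2]=1 (border 'c')
j=3 s[j]='a': π[3]=2 (border 'ca')
j=4 s[j]='a': k: 2→0; π[4]=0 (border '')
j=5 s[j]='b': π[5]=0 (border '')
j=6 s[j]='c': π[6]=1 (border 'c')
j=7 s[j]='a': π[7]=2 (border 'ca')
j=8 s[j]='b': k: 2→0; π[8]=0 (border '')
j=9 s[j]='b': π[9]=0 (border '')
j=10 s[j]='c': π[10]=1 (border 'c')
j=11 s[j]='b': k: 1→0; π[11]=0 (border '')
j=12 s[j]='a': π[12]=0 (border '')
j=13 s[j]='b': π[13]=0 (border '')
j=14 s[j]='c': π[14]=1 (border 'c')
j=15 s[j]='a': π[15]=2 (border 'ca')
j=16 s[j]='c': π[16]=3 (border 'cac')
j=17 s[j]='b': k: 3→1→0; π[17]=0 (border '')
j=18 s[j]='a': π[18]=0 (border '')
j=19 s[j]='b': π[19]=0 (border '')
j=20 s[j]='a': π[20]=0 (border '')
j=21 s[j]='a': π[21]=0 (border '')
j=22 s[j]='b': π[22]=0 (border '')

[0, 0, 1, 2, 0, 0, 1, 2, 0, 0, 1, 0, 0, 0, 1, 2, 3, 0, 0, 0, 0, 0, 0]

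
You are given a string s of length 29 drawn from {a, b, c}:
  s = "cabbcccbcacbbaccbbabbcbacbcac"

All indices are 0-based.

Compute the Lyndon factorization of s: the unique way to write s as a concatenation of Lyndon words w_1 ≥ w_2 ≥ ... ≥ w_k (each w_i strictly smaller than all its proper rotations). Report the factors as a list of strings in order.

["c", "abbcccbcacbbaccbb", "abbcbacbcac"]

emit factor 1: 'c' (i=0, period=1)
emit factor 2: 'abbcccbcacbbaccbb' (i=1, period=17)
emit factor 3: 'abbcbacbcac' (i=18, period=11)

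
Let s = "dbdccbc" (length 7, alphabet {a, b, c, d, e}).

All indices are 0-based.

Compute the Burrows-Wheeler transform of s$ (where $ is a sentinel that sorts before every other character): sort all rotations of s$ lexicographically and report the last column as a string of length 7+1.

ccdbcd$b

rank  rotation  last
    0  $dbdccbc  c
    1  bc$dbdcc  c
    2  bdccbc$d  d
    3  c$dbdccb  b
    4  cbc$dbdc  c
    5  ccbc$dbd  d
    6  dbdccbc$  $
    7  dccbc$db  b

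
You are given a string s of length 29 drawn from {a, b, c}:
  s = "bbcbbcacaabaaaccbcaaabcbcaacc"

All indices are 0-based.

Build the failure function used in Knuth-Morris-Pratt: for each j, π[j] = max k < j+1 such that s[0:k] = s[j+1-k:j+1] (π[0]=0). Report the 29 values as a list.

π[0] = 0
j=1 s[j]='b': π[1]=1 (border 'b')
j=2 s[j]='c': k: 1→0; π[2]=0 (border '')
j=3 s[j]='b': π[3]=1 (border 'b')
j=4 s[j]='b': π[4]=2 (border 'bb')
j=5 s[j]='c': π[5]=3 (border 'bbc')
j=6 s[j]='a': k: 3→0; π[6]=0 (border '')
j=7 s[j]='c': π[7]=0 (border '')
j=8 s[j]='a': π[8]=0 (border '')
j=9 s[j]='a': π[9]=0 (border '')
j=10 s[j]='b': π[10]=1 (border 'b')
j=11 s[j]='a': k: 1→0; π[11]=0 (border '')
j=12 s[j]='a': π[12]=0 (border '')
j=13 s[j]='a': π[13]=0 (border '')
j=14 s[j]='c': π[14]=0 (border '')
j=15 s[j]='c': π[15]=0 (border '')
j=16 s[j]='b': π[16]=1 (border 'b')
j=17 s[j]='c': k: 1→0; π[17]=0 (border '')
j=18 s[j]='a': π[18]=0 (border '')
j=19 s[j]='a': π[19]=0 (border '')
j=20 s[j]='a': π[20]=0 (border '')
j=21 s[j]='b': π[21]=1 (border 'b')
j=22 s[j]='c': k: 1→0; π[22]=0 (border '')
j=23 s[j]='b': π[23]=1 (border 'b')
j=24 s[j]='c': k: 1→0; π[24]=0 (border '')
j=25 s[j]='a': π[25]=0 (border '')
j=26 s[j]='a': π[26]=0 (border '')
j=27 s[j]='c': π[27]=0 (border '')
j=28 s[j]='c': π[28]=0 (border '')

[0, 1, 0, 1, 2, 3, 0, 0, 0, 0, 1, 0, 0, 0, 0, 0, 1, 0, 0, 0, 0, 1, 0, 1, 0, 0, 0, 0, 0]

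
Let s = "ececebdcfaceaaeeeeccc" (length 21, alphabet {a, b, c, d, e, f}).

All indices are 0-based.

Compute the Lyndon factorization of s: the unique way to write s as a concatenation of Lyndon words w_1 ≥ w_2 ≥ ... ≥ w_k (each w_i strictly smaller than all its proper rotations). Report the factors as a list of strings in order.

emit factor 1: 'e' (i=0, period=1)
emit factor 2: 'ce' (i=1, period=2)
emit factor 3: 'ce' (i=3, period=2)
emit factor 4: 'bdcf' (i=5, period=4)
emit factor 5: 'ace' (i=9, period=3)
emit factor 6: 'aaeeeeccc' (i=12, period=9)

["e", "ce", "ce", "bdcf", "ace", "aaeeeeccc"]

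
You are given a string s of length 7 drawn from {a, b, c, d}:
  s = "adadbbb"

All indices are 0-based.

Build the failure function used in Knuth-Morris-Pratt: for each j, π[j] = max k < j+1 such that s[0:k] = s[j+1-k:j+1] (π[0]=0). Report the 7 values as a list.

[0, 0, 1, 2, 0, 0, 0]

π[0] = 0
j=1 s[j]='d': π[1]=0 (border '')
j=2 s[j]='a': π[2]=1 (border 'a')
j=3 s[j]='d': π[3]=2 (border 'ad')
j=4 s[j]='b': k: 2→0; π[4]=0 (border '')
j=5 s[j]='b': π[5]=0 (border '')
j=6 s[j]='b': π[6]=0 (border '')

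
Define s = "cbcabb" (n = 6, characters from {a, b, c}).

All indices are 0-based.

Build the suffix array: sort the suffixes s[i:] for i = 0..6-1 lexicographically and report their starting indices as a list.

sorted suffixes:
  #0 SA[0]=3  'abb'
  #1 SA[1]=5  'b'
  #2 SA[2]=4  'bb'
  #3 SA[3]=1  'bcabb'
  #4 SA[4]=2  'cabb'
  #5 SA[5]=0  'cbcabb'

[3, 5, 4, 1, 2, 0]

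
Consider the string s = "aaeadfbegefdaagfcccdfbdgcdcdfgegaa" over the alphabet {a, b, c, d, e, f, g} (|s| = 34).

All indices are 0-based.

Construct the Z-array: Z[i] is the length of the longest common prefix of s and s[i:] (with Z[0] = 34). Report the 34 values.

[34, 1, 0, 1, 0, 0, 0, 0, 0, 0, 0, 0, 2, 1, 0, 0, 0, 0, 0, 0, 0, 0, 0, 0, 0, 0, 0, 0, 0, 0, 0, 0, 2, 1]

Z[0]=34
i=1: outside box; Z[1]=1 grow→box=[1,2)
i=2: outside box; Z[2]=0
i=3: outside box; Z[3]=1 grow→box=[3,4)
i=4: outside box; Z[4]=0
i=5: outside box; Z[5]=0
i=6: outside box; Z[6]=0
i=7: outside box; Z[7]=0
i=8: outside box; Z[8]=0
i=9: outside box; Z[9]=0
i=10: outside box; Z[10]=0
i=11: outside box; Z[11]=0
i=12: outside box; Z[12]=2 grow→box=[12,14)
i=13: min(r-i=1, Z[1]=1)=1; Z[13]=1
i=14: outside box; Z[14]=0
i=15: outside box; Z[15]=0
i=16: outside box; Z[16]=0
i=17: outside box; Z[17]=0
i=18: outside box; Z[18]=0
i=19: outside box; Z[19]=0
i=20: outside box; Z[20]=0
i=21: outside box; Z[21]=0
i=22: outside box; Z[22]=0
i=23: outside box; Z[23]=0
i=24: outside box; Z[24]=0
i=25: outside box; Z[25]=0
i=26: outside box; Z[26]=0
i=27: outside box; Z[27]=0
i=28: outside box; Z[28]=0
i=29: outside box; Z[29]=0
i=30: outside box; Z[30]=0
i=31: outside box; Z[31]=0
i=32: outside box; Z[32]=2 grow→box=[32,34)
i=33: min(r-i=1, Z[1]=1)=1; Z[33]=1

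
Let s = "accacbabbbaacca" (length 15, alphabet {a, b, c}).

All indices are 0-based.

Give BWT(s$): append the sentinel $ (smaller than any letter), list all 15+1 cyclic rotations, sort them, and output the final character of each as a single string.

rank  rotation          last
    0  $accacbabbbaacca  a
    1  a$accacbabbbaacc  c
    2  aacca$accacbabbb  b
    3  abbbaacca$accacb  b
    4  acbabbbaacca$acc  c
    5  acca$accacbabbba  a
    6  accacbabbbaacca$  $
    7  baacca$accacbabb  b
    8  babbbaacca$accac  c
    9  bbaacca$accacbab  b
   10  bbbaacca$accacba  a
   11  ca$accacbabbbaac  c
   12  cacbabbbaacca$ac  c
   13  cbabbbaacca$acca  a
   14  cca$accacbabbbaa  a
   15  ccacbabbbaacca$a  a

acbbca$bcbaccaaa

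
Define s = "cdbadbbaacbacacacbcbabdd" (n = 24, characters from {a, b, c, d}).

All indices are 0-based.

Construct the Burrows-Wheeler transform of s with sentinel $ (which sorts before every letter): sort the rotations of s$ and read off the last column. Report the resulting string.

rank  rotation                   last
    0  $cdbadbbaacbacacacbcbabdd  d
    1  aacbacacacbcbabdd$cdbadbb  b
    2  abdd$cdbadbbaacbacacacbcb  b
    3  acacacbcbabdd$cdbadbbaacb  b
    4  acacbcbabdd$cdbadbbaacbac  c
    5  acbacacacbcbabdd$cdbadbba  a
    6  acbcbabdd$cdbadbbaacbacac  c
    7  adbbaacbacacacbcbabdd$cdb  b
    8  baacbacacacbcbabdd$cdbadb  b
    9  babdd$cdbadbbaacbacacacbc  c
   10  bacacacbcbabdd$cdbadbbaac  c
   11  badbbaacbacacacbcbabdd$cd  d
   12  bbaacbacacacbcbabdd$cdbad  d
   13  bcbabdd$cdbadbbaacbacacac  c
   14  bdd$cdbadbbaacbacacacbcba  a
   15  cacacbcbabdd$cdbadbbaacba  a
   16  cacbcbabdd$cdbadbbaacbaca  a
   17  cbabdd$cdbadbbaacbacacacb  b
   18  cbacacacbcbabdd$cdbadbbaa  a
   19  cbcbabdd$cdbadbbaacbacaca  a
   20  cdbadbbaacbacacacbcbabdd$  $
   21  d$cdbadbbaacbacacacbcbabd  d
   22  dbadbbaacbacacacbcbabdd$c  c
   23  dbbaacbacacacbcbabdd$cdba  a
   24  dd$cdbadbbaacbacacacbcbab  b

dbbbcacbbccddcaaabaa$dcab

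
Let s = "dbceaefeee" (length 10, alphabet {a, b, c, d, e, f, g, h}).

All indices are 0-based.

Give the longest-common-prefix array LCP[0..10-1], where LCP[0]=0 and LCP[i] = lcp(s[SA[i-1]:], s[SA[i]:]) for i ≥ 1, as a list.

[0, 0, 0, 0, 0, 1, 1, 2, 1, 0]

rank | idx | suffix
   0 |   4 | aefeee
   1 |   1 | bceaefeee
   2 |   2 | ceaefeee
   3 |   0 | dbceaefeee
   4 |   9 | e
   5 |   3 | eaefeee
   6 |   8 | ee
   7 |   7 | eee
   8 |   5 | efeee
   9 |   6 | feee

SA = [4, 1, 2, 0, 9, 3, 8, 7, 5, 6]
rank  pair      lcp
   1  s[4:],s[1:]  0  ''
   2  s[1:],s[2:]  0  ''
   3  s[2:],s[0:]  0  ''
   4  s[0:],s[9:]  0  ''
   5  s[9:],s[3:]  1  'e'
   6  s[3:],s[8:]  1  'e'
   7  s[8:],s[7:]  2  'ee'
   8  s[7:],s[5:]  1  'e'
   9  s[5:],s[6:]  0  ''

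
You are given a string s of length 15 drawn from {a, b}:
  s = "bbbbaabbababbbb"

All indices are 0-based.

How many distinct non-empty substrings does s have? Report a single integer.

90

rank→(start, suffix):
  0 → (4, 'aabbababbbb')
  1 → (8, 'ababbbb')
  2 → (5, 'abbababbbb')
  3 → (10, 'abbbb')
  4 → (14, 'b')
  5 → (3, 'baabbababbbb')
  6 → (7, 'bababbbb')
  7 → (9, 'babbbb')
  8 → (13, 'bb')
  9 → (2, 'bbaabbababbbb')
  10 → (6, 'bbababbbb')
  11 → (12, 'bbb')
  12 → (1, 'bbbaabbababbbb')
  13 → (11, 'bbbb')
  14 → (0, 'bbbbaabbababbbb')

SA = [4, 8, 5, 10, 14, 3, 7, 9, 13, 2, 6, 12, 1, 11, 0]
[i] adj suffixes → lcp
  [1] 4/8 → 1 ('a')
  [2] 8/5 → 2 ('ab')
  [3] 5/10 → 3 ('abb')
  [4] 10/14 → 0 ('')
  [5] 14/3 → 1 ('b')
  [6] 3/7 → 2 ('ba')
  [7] 7/9 → 3 ('bab')
  [8] 9/13 → 1 ('b')
  [9] 13/2 → 2 ('bb')
  [10] 2/6 → 3 ('bba')
  [11] 6/12 → 2 ('bb')
  [12] 12/1 → 3 ('bbb')
  [13] 1/11 → 3 ('bbb')
  [14] 11/0 → 4 ('bbbb')

n(n+1)/2 = 15·16/2 = 120
Σ LCP = 0 + 1 + 2 + 3 + 0 + 1 + 2 + 3 + 1 + 2 + 3 + 2 + 3 + 3 + 4 = 30
distinct = 120 − 30 = 90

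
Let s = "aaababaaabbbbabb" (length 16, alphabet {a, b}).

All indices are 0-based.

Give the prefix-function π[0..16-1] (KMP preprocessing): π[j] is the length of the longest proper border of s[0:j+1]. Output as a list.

π[0] = 0
j=1 s[j]='a': π[1]=1 (border 'a')
j=2 s[j]='a': π[2]=2 (border 'aa')
j=3 s[j]='b': k: 2→1→0; π[3]=0 (border '')
j=4 s[j]='a': π[4]=1 (border 'a')
j=5 s[j]='b': k: 1→0; π[5]=0 (border '')
j=6 s[j]='a': π[6]=1 (border 'a')
j=7 s[j]='a': π[7]=2 (border 'aa')
j=8 s[j]='a': π[8]=3 (border 'aaa')
j=9 s[j]='b': π[9]=4 (border 'aaab')
j=10 s[j]='b': k: 4→0; π[10]=0 (border '')
j=11 s[j]='b': π[11]=0 (border '')
j=12 s[j]='b': π[12]=0 (border '')
j=13 s[j]='a': π[13]=1 (border 'a')
j=14 s[j]='b': k: 1→0; π[14]=0 (border '')
j=15 s[j]='b': π[15]=0 (border '')

[0, 1, 2, 0, 1, 0, 1, 2, 3, 4, 0, 0, 0, 1, 0, 0]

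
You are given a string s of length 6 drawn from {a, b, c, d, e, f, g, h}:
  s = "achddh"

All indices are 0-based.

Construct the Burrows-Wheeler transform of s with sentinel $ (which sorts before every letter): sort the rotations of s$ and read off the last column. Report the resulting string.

rank  rotation last
    0  $achddh  h
    1  achddh$  $
    2  chddh$a  a
    3  ddh$ach  h
    4  dh$achd  d
    5  h$achdd  d
    6  hddh$ac  c

h$ahddc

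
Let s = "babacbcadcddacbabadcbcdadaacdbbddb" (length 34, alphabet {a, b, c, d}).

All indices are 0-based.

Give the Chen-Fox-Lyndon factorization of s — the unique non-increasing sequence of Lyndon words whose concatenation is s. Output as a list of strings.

["b", "abacbcadcddacbabadcbcdad", "aacdbbddb"]

emit factor 1: 'b' (i=0, period=1)
emit factor 2: 'abacbcadcddacbabadcbcdad' (i=1, period=24)
emit factor 3: 'aacdbbddb' (i=25, period=9)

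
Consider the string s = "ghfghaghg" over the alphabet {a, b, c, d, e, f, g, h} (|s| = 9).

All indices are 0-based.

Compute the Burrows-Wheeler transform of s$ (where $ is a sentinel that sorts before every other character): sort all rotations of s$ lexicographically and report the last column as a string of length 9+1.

rank  rotation    last
    0  $ghfghaghg  g
    1  aghg$ghfgh  h
    2  fghaghg$gh  h
    3  g$ghfghagh  h
    4  ghaghg$ghf  f
    5  ghfghaghg$  $
    6  ghg$ghfgha  a
    7  haghg$ghfg  g
    8  hfghaghg$g  g
    9  hg$ghfghag  g

ghhhf$aggg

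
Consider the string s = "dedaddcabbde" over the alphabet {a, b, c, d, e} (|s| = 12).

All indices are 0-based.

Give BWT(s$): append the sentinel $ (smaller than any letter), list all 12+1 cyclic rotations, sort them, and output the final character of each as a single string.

ecdabdedab$dd

rank  rotation       last
    0  $dedaddcabbde  e
    1  abbde$dedaddc  c
    2  addcabbde$ded  d
    3  bbde$dedaddca  a
    4  bde$dedaddcab  b
    5  cabbde$dedadd  d
    6  daddcabbde$de  e
    7  dcabbde$dedad  d
    8  ddcabbde$deda  a
    9  de$dedaddcabb  b
   10  dedaddcabbde$  $
   11  e$dedaddcabbd  d
   12  edaddcabbde$d  d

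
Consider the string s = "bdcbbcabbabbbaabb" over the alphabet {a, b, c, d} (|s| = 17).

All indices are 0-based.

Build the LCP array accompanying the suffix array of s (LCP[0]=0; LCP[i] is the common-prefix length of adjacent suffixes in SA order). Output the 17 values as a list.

rank | idx | suffix
   0 |  13 | aabb
   1 |  14 | abb
   2 |   6 | abbabbbaabb
   3 |   9 | abbbaabb
   4 |  16 | b
   5 |  12 | baabb
   6 |   8 | babbbaabb
   7 |  15 | bb
   8 |  11 | bbaabb
   9 |   7 | bbabbbaabb
  10 |  10 | bbbaabb
  11 |   3 | bbcabbabbbaabb
  12 |   4 | bcabbabbbaabb
  13 |   0 | bdcbbcabbabbbaabb
  14 |   5 | cabbabbbaabb
  15 |   2 | cbbcabbabbbaabb
  16 |   1 | dcbbcabbabbbaabb

SA = [13, 14, 6, 9, 16, 12, 8, 15, 11, 7, 10, 3, 4, 0, 5, 2, 1]
i: (SA[i-1],SA[i]) lcp shared
  1: (13,14) 1 'a'
  2: (14,6) 3 'abb'
  3: (6,9) 3 'abb'
  4: (9,16) 0 ''
  5: (16,12) 1 'b'
  6: (12,8) 2 'ba'
  7: (8,15) 1 'b'
  8: (15,11) 2 'bb'
  9: (11,7) 3 'bba'
  10: (7,10) 2 'bb'
  11: (10,3) 2 'bb'
  12: (3,4) 1 'b'
  13: (4,0) 1 'b'
  14: (0,5) 0 ''
  15: (5,2) 1 'c'
  16: (2,1) 0 ''

[0, 1, 3, 3, 0, 1, 2, 1, 2, 3, 2, 2, 1, 1, 0, 1, 0]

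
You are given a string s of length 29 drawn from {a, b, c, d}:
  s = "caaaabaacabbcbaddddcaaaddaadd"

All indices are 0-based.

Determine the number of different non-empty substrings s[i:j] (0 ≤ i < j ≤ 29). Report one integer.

385

rank→(start, suffix):
  0 → (1, 'aaaabaacabbcbaddddcaaaddaadd')
  1 → (2, 'aaabaacabbcbaddddcaaaddaadd')
  2 → (20, 'aaaddaadd')
  3 → (3, 'aabaacabbcbaddddcaaaddaadd')
  4 → (6, 'aacabbcbaddddcaaaddaadd')
  5 → (25, 'aadd')
  6 → (21, 'aaddaadd')
  7 → (4, 'abaacabbcbaddddcaaaddaadd')
  8 → (9, 'abbcbaddddcaaaddaadd')
  9 → (7, 'acabbcbaddddcaaaddaadd')
  10 → (26, 'add')
  11 → (22, 'addaadd')
  12 → (14, 'addddcaaaddaadd')
  13 → (5, 'baacabbcbaddddcaaaddaadd')
  14 → (13, 'baddddcaaaddaadd')
  15 → (10, 'bbcbaddddcaaaddaadd')
  16 → (11, 'bcbaddddcaaaddaadd')
  17 → (0, 'caaaabaacabbcbaddddcaaaddaadd')
  18 → (19, 'caaaddaadd')
  19 → (8, 'cabbcbaddddcaaaddaadd')
  20 → (12, 'cbaddddcaaaddaadd')
  21 → (28, 'd')
  22 → (24, 'daadd')
  23 → (18, 'dcaaaddaadd')
  24 → (27, 'dd')
  25 → (23, 'ddaadd')
  26 → (17, 'ddcaaaddaadd')
  27 → (16, 'dddcaaaddaadd')
  28 → (15, 'ddddcaaaddaadd')

SA = [1, 2, 20, 3, 6, 25, 21, 4, 9, 7, 26, 22, 14, 5, 13, 10, 11, 0, 19, 8, 12, 28, 24, 18, 27, 23, 17, 16, 15]
i: (SA[i-1],SA[i]) lcp shared
  1: (1,2) 3 'aaa'
  2: (2,20) 3 'aaa'
  3: (20,3) 2 'aa'
  4: (3,6) 2 'aa'
  5: (6,25) 2 'aa'
  6: (25,21) 4 'aadd'
  7: (21,4) 1 'a'
  8: (4,9) 2 'ab'
  9: (9,7) 1 'a'
  10: (7,26) 1 'a'
  11: (26,22) 3 'add'
  12: (22,14) 3 'add'
  13: (14,5) 0 ''
  14: (5,13) 2 'ba'
  15: (13,10) 1 'b'
  16: (10,11) 1 'b'
  17: (11,0) 0 ''
  18: (0,19) 4 'caaa'
  19: (19,8) 2 'ca'
  20: (8,12) 1 'c'
  21: (12,28) 0 ''
  22: (28,24) 1 'd'
  23: (24,18) 1 'd'
  24: (18,27) 1 'd'
  25: (27,23) 2 'dd'
  26: (23,17) 2 'dd'
  27: (17,16) 2 'dd'
  28: (16,15) 3 'ddd'

n(n+1)/2 = 29·30/2 = 435
Σ LCP = 0 + 3 + 3 + 2 + 2 + 2 + 4 + 1 + 2 + 1 + 1 + 3 + 3 + 0 + 2 + 1 + 1 + 0 + 4 + 2 + 1 + 0 + 1 + 1 + 1 + 2 + 2 + 2 + 3 = 50
distinct = 435 − 50 = 385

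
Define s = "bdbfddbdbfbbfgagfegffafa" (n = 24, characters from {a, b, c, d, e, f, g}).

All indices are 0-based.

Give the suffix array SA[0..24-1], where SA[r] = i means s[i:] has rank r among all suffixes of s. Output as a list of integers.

[23, 21, 14, 10, 6, 0, 8, 2, 11, 5, 7, 1, 4, 17, 22, 20, 9, 3, 16, 19, 12, 13, 15, 18]

rank→(start, suffix):
  0 → (23, 'a')
  1 → (21, 'afa')
  2 → (14, 'agfegffafa')
  3 → (10, 'bbfgagfegffafa')
  4 → (6, 'bdbfbbfgagfegffafa')
  5 → (0, 'bdbfddbdbfbbfgagfegffafa')
  6 → (8, 'bfbbfgagfegffafa')
  7 → (2, 'bfddbdbfbbfgagfegffafa')
  8 → (11, 'bfgagfegffafa')
  9 → (5, 'dbdbfbbfgagfegffafa')
  10 → (7, 'dbfbbfgagfegffafa')
  11 → (1, 'dbfddbdbfbbfgagfegffafa')
  12 → (4, 'ddbdbfbbfgagfegffafa')
  13 → (17, 'egffafa')
  14 → (22, 'fa')
  15 → (20, 'fafa')
  16 → (9, 'fbbfgagfegffafa')
  17 → (3, 'fddbdbfbbfgagfegffafa')
  18 → (16, 'fegffafa')
  19 → (19, 'ffafa')
  20 → (12, 'fgagfegffafa')
  21 → (13, 'gagfegffafa')
  22 → (15, 'gfegffafa')
  23 → (18, 'gffafa')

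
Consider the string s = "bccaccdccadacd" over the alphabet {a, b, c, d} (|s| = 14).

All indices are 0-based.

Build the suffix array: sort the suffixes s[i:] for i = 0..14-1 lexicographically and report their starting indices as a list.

[3, 11, 9, 0, 2, 8, 1, 7, 4, 12, 5, 13, 10, 6]

sorted suffixes:
  #0 SA[0]=3  'accdccadacd'
  #1 SA[1]=11  'acd'
  #2 SA[2]=9  'adacd'
  #3 SA[3]=0  'bccaccdccadacd'
  #4 SA[4]=2  'caccdccadacd'
  #5 SA[5]=8  'cadacd'
  #6 SA[6]=1  'ccaccdccadacd'
  #7 SA[7]=7  'ccadacd'
  #8 SA[8]=4  'ccdccadacd'
  #9 SA[9]=12  'cd'
  #10 SA[10]=5  'cdccadacd'
  #11 SA[11]=13  'd'
  #12 SA[12]=10  'dacd'
  #13 SA[13]=6  'dccadacd'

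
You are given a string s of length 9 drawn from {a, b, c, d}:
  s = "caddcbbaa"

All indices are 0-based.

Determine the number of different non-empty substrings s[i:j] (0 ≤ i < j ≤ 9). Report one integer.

rank | idx | suffix
   0 |   8 | a
   1 |   7 | aa
   2 |   1 | addcbbaa
   3 |   6 | baa
   4 |   5 | bbaa
   5 |   0 | caddcbbaa
   6 |   4 | cbbaa
   7 |   3 | dcbbaa
   8 |   2 | ddcbbaa

SA = [8, 7, 1, 6, 5, 0, 4, 3, 2]
rank  pair      lcp
   1  s[8:],s[7:]  1  'a'
   2  s[7:],s[1:]  1  'a'
   3  s[1:],s[6:]  0  ''
   4  s[6:],s[5:]  1  'b'
   5  s[5:],s[0:]  0  ''
   6  s[0:],s[4:]  1  'c'
   7  s[4:],s[3:]  0  ''
   8  s[3:],s[2:]  1  'd'

n(n+1)/2 = 9·10/2 = 45
Σ LCP = 0 + 1 + 1 + 0 + 1 + 0 + 1 + 0 + 1 = 5
distinct = 45 − 5 = 40

40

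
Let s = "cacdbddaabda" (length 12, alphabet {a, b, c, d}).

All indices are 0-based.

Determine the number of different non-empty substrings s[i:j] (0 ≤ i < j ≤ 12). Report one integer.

68

rank | idx | suffix
   0 |  11 | a
   1 |   7 | aabda
   2 |   8 | abda
   3 |   1 | acdbddaabda
   4 |   9 | bda
   5 |   4 | bddaabda
   6 |   0 | cacdbddaabda
   7 |   2 | cdbddaabda
   8 |  10 | da
   9 |   6 | daabda
  10 |   3 | dbddaabda
  11 |   5 | ddaabda

SA = [11, 7, 8, 1, 9, 4, 0, 2, 10, 6, 3, 5]
[i] adj suffixes → lcp
  [1] 11/7 → 1 ('a')
  [2] 7/8 → 1 ('a')
  [3] 8/1 → 1 ('a')
  [4] 1/9 → 0 ('')
  [5] 9/4 → 2 ('bd')
  [6] 4/0 → 0 ('')
  [7] 0/2 → 1 ('c')
  [8] 2/10 → 0 ('')
  [9] 10/6 → 2 ('da')
  [10] 6/3 → 1 ('d')
  [11] 3/5 → 1 ('d')

n(n+1)/2 = 12·13/2 = 78
Σ LCP = 0 + 1 + 1 + 1 + 0 + 2 + 0 + 1 + 0 + 2 + 1 + 1 = 10
distinct = 78 − 10 = 68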